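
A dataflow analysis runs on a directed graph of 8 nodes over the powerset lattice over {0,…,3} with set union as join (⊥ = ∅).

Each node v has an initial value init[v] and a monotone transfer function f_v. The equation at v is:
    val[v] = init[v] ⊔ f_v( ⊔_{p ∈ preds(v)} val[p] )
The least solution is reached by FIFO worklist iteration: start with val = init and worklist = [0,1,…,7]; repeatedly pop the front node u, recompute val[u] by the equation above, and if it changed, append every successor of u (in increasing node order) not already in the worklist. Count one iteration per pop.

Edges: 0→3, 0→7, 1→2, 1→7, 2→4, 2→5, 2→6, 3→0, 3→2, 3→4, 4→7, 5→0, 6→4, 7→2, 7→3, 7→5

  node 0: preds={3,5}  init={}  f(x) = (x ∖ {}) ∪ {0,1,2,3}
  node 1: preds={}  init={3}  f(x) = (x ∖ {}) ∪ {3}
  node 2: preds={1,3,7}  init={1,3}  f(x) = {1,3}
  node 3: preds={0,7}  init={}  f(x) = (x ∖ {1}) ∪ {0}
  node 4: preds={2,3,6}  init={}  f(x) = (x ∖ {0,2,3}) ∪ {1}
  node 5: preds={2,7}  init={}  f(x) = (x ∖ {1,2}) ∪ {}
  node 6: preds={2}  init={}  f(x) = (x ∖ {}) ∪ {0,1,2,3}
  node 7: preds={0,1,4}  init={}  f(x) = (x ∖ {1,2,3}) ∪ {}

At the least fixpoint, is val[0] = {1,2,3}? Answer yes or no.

Iteration log — 14 steps:
  step 1. node 0  ⊔preds={}  new={0,1,2,3}  old={}  +wl: 
  step 2. node 1  ⊔preds={}  new={3}  stable
  step 3. node 2  ⊔preds={3}  new={1,3}  stable
  step 4. node 3  ⊔preds={0,1,2,3}  new={0,2,3}  old={}  +wl: 0,2
  step 5. node 4  ⊔preds={0,1,2,3}  new={1}  old={}  +wl: 
  step 6. node 5  ⊔preds={1,3}  new={3}  old={}  +wl: 
  step 7. node 6  ⊔preds={1,3}  new={0,1,2,3}  old={}  +wl: 4
  step 8. node 7  ⊔preds={0,1,2,3}  new={0}  old={}  +wl: 3,5
  step 9. node 0  ⊔preds={0,2,3}  new={0,1,2,3}  stable
  step 10. node 2  ⊔preds={0,2,3}  new={1,3}  stable
  step 11. node 4  ⊔preds={0,1,2,3}  new={1}  stable
  step 12. node 3  ⊔preds={0,1,2,3}  new={0,2,3}  stable
  step 13. node 5  ⊔preds={0,1,3}  new={0,3}  old={3}  +wl: 0
  step 14. node 0  ⊔preds={0,2,3}  new={0,1,2,3}  stable

Least fixpoint reached:
  node 0: {0,1,2,3}
  node 1: {3}
  node 2: {1,3}
  node 3: {0,2,3}
  node 4: {1}
  node 5: {0,3}
  node 6: {0,1,2,3}
  node 7: {0}

no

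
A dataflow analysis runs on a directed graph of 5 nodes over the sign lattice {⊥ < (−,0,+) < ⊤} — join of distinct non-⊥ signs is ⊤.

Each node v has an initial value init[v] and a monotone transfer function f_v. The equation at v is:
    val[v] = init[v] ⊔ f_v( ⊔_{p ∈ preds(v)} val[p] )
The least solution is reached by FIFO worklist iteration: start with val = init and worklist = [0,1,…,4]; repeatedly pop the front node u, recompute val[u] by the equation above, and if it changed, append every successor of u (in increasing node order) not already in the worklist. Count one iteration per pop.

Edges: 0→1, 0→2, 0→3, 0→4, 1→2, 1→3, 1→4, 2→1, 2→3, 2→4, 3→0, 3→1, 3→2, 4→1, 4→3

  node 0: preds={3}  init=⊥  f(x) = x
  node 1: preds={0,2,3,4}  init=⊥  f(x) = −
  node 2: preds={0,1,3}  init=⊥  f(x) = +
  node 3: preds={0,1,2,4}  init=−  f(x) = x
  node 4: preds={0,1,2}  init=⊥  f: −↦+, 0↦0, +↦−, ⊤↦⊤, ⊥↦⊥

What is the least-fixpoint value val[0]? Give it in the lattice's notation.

Trace (11 dequeues):
  [1] u=0 | in − | out − | prev ⊥ | push {}
  [2] u=1 | in − | out − | prev ⊥ | push {}
  [3] u=2 | in − | out + | prev ⊥ | push {1}
  [4] u=3 | in ⊤ | out ⊤ | prev − | push {0,2}
  [5] u=4 | in ⊤ | out ⊤ | prev ⊥ | push {3}
  [6] u=1 | in ⊤ | out − | ==
  [7] u=0 | in ⊤ | out ⊤ | prev − | push {1,4}
  [8] u=2 | in ⊤ | out + | ==
  [9] u=3 | in ⊤ | out ⊤ | ==
  [10] u=1 | in ⊤ | out − | ==
  [11] u=4 | in ⊤ | out ⊤ | ==

Converged values:
  [0] ⊤
  [1] −
  [2] +
  [3] ⊤
  [4] ⊤

⊤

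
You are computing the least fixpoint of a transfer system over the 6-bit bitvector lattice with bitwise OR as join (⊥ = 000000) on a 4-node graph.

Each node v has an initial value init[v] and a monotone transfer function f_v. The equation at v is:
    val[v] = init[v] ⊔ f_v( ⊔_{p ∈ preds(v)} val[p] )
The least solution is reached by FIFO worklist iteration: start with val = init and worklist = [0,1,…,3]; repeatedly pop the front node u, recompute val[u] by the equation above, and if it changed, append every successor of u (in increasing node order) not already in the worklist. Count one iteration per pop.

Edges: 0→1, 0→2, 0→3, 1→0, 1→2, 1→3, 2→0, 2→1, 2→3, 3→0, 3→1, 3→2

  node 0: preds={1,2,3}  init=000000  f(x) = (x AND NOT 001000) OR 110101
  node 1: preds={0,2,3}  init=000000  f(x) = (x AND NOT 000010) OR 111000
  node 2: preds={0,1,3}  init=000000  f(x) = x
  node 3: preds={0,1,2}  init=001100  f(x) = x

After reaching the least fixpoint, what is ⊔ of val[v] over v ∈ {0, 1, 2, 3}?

111101

Worklist (7 pops):
  #1 pop 0: in=001100 → 110101 (was 000000); enqueue []
  #2 pop 1: in=111101 → 111101 (was 000000); enqueue [0]
  #3 pop 2: in=111101 → 111101 (was 000000); enqueue [1]
  #4 pop 3: in=111101 → 111101 (was 001100); enqueue [2]
  #5 pop 0: in=111101 → 110101 (no change)
  #6 pop 1: in=111101 → 111101 (no change)
  #7 pop 2: in=111101 → 111101 (no change)

Fixpoint:
  val[0] = 110101
  val[1] = 111101
  val[2] = 111101
  val[3] = 111101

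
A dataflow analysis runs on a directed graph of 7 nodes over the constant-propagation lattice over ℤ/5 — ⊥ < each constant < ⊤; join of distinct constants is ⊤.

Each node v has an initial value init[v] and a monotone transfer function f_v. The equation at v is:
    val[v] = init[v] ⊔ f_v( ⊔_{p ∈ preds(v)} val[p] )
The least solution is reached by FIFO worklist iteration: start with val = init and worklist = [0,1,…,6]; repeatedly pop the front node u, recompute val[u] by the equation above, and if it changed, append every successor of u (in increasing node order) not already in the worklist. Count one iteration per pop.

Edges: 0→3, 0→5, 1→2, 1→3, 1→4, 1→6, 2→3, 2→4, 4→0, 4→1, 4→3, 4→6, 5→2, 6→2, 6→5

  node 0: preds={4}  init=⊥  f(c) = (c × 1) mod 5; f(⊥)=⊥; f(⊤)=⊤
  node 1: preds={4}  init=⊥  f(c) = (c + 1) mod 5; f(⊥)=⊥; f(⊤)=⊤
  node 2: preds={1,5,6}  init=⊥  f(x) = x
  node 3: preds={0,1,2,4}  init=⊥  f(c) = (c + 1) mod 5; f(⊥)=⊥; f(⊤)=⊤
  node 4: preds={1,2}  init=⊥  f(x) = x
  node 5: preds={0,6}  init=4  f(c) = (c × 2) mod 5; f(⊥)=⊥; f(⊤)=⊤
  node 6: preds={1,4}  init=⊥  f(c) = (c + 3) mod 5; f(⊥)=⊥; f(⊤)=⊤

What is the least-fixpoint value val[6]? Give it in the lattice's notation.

⊤

Worklist (23 pops):
  #1 pop 0: in=⊥ → ⊥ (no change)
  #2 pop 1: in=⊥ → ⊥ (no change)
  #3 pop 2: in=4 → 4 (was ⊥); enqueue []
  #4 pop 3: in=4 → 0 (was ⊥); enqueue []
  #5 pop 4: in=4 → 4 (was ⊥); enqueue [0,1,3]
  #6 pop 5: in=⊥ → 4 (no change)
  #7 pop 6: in=4 → 2 (was ⊥); enqueue [2,5]
  #8 pop 0: in=4 → 4 (was ⊥); enqueue []
  #9 pop 1: in=4 → 0 (was ⊥); enqueue [4,6]
  #10 pop 3: in=⊤ → ⊤ (was 0); enqueue []
  #11 pop 2: in=⊤ → ⊤ (was 4); enqueue [3]
  #12 pop 5: in=⊤ → ⊤ (was 4); enqueue [2]
  #13 pop 4: in=⊤ → ⊤ (was 4); enqueue [0,1]
  #14 pop 6: in=⊤ → ⊤ (was 2); enqueue [5]
  #15 pop 3: in=⊤ → ⊤ (no change)
  #16 pop 2: in=⊤ → ⊤ (no change)
  #17 pop 0: in=⊤ → ⊤ (was 4); enqueue [3]
  #18 pop 1: in=⊤ → ⊤ (was 0); enqueue [2,4,6]
  #19 pop 5: in=⊤ → ⊤ (no change)
  #20 pop 3: in=⊤ → ⊤ (no change)
  #21 pop 2: in=⊤ → ⊤ (no change)
  #22 pop 4: in=⊤ → ⊤ (no change)
  #23 pop 6: in=⊤ → ⊤ (no change)

Fixpoint:
  val[0] = ⊤
  val[1] = ⊤
  val[2] = ⊤
  val[3] = ⊤
  val[4] = ⊤
  val[5] = ⊤
  val[6] = ⊤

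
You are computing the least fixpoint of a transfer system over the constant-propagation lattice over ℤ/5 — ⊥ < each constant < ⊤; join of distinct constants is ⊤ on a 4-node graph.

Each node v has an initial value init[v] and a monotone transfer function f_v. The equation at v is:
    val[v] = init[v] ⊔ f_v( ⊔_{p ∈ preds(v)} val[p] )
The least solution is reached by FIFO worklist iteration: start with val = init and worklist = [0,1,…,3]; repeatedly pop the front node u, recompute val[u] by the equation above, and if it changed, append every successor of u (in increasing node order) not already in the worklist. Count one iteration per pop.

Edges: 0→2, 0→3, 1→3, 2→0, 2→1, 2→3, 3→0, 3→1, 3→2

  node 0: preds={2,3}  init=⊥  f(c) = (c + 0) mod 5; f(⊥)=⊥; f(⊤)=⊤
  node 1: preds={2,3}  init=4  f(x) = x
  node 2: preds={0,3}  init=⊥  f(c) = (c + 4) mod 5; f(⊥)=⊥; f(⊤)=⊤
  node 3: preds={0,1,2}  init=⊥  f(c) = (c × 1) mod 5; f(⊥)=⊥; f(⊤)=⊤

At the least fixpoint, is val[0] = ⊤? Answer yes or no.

yes

Iteration log — 14 steps:
  step 1. node 0  ⊔preds=⊥  new=⊥  stable
  step 2. node 1  ⊔preds=⊥  new=4  stable
  step 3. node 2  ⊔preds=⊥  new=⊥  stable
  step 4. node 3  ⊔preds=4  new=4  old=⊥  +wl: 0,1,2
  step 5. node 0  ⊔preds=4  new=4  old=⊥  +wl: 3
  step 6. node 1  ⊔preds=4  new=4  stable
  step 7. node 2  ⊔preds=4  new=3  old=⊥  +wl: 0,1
  step 8. node 3  ⊔preds=⊤  new=⊤  old=4  +wl: 2
  step 9. node 0  ⊔preds=⊤  new=⊤  old=4  +wl: 3
  step 10. node 1  ⊔preds=⊤  new=⊤  old=4  +wl: 
  step 11. node 2  ⊔preds=⊤  new=⊤  old=3  +wl: 0,1
  step 12. node 3  ⊔preds=⊤  new=⊤  stable
  step 13. node 0  ⊔preds=⊤  new=⊤  stable
  step 14. node 1  ⊔preds=⊤  new=⊤  stable

Least fixpoint reached:
  node 0: ⊤
  node 1: ⊤
  node 2: ⊤
  node 3: ⊤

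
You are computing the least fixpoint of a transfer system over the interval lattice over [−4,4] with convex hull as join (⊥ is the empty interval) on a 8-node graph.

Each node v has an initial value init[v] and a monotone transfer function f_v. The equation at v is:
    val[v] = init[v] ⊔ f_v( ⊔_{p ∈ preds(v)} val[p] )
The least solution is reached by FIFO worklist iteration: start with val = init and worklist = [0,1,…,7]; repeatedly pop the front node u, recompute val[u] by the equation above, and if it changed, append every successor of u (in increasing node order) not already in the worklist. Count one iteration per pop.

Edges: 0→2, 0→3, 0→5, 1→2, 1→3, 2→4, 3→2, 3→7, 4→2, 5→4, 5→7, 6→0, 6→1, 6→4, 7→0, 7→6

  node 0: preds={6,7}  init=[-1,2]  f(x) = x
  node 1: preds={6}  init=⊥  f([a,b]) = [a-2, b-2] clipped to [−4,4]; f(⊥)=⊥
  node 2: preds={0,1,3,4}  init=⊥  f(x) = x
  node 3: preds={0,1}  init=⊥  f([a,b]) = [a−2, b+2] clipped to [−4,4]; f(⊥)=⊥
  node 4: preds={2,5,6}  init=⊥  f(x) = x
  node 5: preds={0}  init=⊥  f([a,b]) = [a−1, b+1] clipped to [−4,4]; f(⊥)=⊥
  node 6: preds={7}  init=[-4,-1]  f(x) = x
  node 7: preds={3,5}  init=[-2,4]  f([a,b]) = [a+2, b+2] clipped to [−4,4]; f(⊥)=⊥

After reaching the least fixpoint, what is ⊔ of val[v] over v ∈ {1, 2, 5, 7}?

[-4,4]

Worklist (14 pops):
  #1 pop 0: in=[-4,4] → [-4,4] (was [-1,2]); enqueue []
  #2 pop 1: in=[-4,-1] → [-4,-3] (was ⊥); enqueue []
  #3 pop 2: in=[-4,4] → [-4,4] (was ⊥); enqueue []
  #4 pop 3: in=[-4,4] → [-4,4] (was ⊥); enqueue [2]
  #5 pop 4: in=[-4,4] → [-4,4] (was ⊥); enqueue []
  #6 pop 5: in=[-4,4] → [-4,4] (was ⊥); enqueue [4]
  #7 pop 6: in=[-2,4] → [-4,4] (was [-4,-1]); enqueue [0,1]
  #8 pop 7: in=[-4,4] → [-2,4] (no change)
  #9 pop 2: in=[-4,4] → [-4,4] (no change)
  #10 pop 4: in=[-4,4] → [-4,4] (no change)
  #11 pop 0: in=[-4,4] → [-4,4] (no change)
  #12 pop 1: in=[-4,4] → [-4,2] (was [-4,-3]); enqueue [2,3]
  #13 pop 2: in=[-4,4] → [-4,4] (no change)
  #14 pop 3: in=[-4,4] → [-4,4] (no change)

Fixpoint:
  val[0] = [-4,4]
  val[1] = [-4,2]
  val[2] = [-4,4]
  val[3] = [-4,4]
  val[4] = [-4,4]
  val[5] = [-4,4]
  val[6] = [-4,4]
  val[7] = [-2,4]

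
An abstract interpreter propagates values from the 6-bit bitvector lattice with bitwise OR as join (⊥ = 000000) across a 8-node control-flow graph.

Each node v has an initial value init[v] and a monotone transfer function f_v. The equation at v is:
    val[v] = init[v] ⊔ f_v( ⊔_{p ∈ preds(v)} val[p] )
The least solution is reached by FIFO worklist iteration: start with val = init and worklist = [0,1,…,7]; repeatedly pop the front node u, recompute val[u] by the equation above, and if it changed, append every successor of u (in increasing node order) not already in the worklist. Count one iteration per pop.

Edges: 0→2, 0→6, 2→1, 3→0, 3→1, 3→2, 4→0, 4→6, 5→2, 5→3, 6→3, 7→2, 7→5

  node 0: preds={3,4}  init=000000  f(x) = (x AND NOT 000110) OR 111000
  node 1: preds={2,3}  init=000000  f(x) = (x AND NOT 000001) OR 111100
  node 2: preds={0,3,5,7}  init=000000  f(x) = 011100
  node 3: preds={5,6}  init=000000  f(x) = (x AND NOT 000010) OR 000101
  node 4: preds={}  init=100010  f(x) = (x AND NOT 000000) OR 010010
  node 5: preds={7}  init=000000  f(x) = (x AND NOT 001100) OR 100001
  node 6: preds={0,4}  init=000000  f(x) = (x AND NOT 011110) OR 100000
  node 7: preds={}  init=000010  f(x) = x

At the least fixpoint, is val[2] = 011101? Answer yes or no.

Iteration log — 17 steps:
  step 1. node 0  ⊔preds=100010  new=111000  old=000000  +wl: 
  step 2. node 1  ⊔preds=000000  new=111100  old=000000  +wl: 
  step 3. node 2  ⊔preds=111010  new=011100  old=000000  +wl: 1
  step 4. node 3  ⊔preds=000000  new=000101  old=000000  +wl: 0,2
  step 5. node 4  ⊔preds=000000  new=110010  old=100010  +wl: 
  step 6. node 5  ⊔preds=000010  new=100011  old=000000  +wl: 3
  step 7. node 6  ⊔preds=111010  new=100000  old=000000  +wl: 
  step 8. node 7  ⊔preds=000000  new=000010  stable
  step 9. node 1  ⊔preds=011101  new=111100  stable
  step 10. node 0  ⊔preds=110111  new=111001  old=111000  +wl: 6
  step 11. node 2  ⊔preds=111111  new=011100  stable
  step 12. node 3  ⊔preds=100011  new=100101  old=000101  +wl: 0,1,2
  step 13. node 6  ⊔preds=111011  new=100001  old=100000  +wl: 3
  step 14. node 0  ⊔preds=110111  new=111001  stable
  step 15. node 1  ⊔preds=111101  new=111100  stable
  step 16. node 2  ⊔preds=111111  new=011100  stable
  step 17. node 3  ⊔preds=100011  new=100101  stable

Least fixpoint reached:
  node 0: 111001
  node 1: 111100
  node 2: 011100
  node 3: 100101
  node 4: 110010
  node 5: 100011
  node 6: 100001
  node 7: 000010

no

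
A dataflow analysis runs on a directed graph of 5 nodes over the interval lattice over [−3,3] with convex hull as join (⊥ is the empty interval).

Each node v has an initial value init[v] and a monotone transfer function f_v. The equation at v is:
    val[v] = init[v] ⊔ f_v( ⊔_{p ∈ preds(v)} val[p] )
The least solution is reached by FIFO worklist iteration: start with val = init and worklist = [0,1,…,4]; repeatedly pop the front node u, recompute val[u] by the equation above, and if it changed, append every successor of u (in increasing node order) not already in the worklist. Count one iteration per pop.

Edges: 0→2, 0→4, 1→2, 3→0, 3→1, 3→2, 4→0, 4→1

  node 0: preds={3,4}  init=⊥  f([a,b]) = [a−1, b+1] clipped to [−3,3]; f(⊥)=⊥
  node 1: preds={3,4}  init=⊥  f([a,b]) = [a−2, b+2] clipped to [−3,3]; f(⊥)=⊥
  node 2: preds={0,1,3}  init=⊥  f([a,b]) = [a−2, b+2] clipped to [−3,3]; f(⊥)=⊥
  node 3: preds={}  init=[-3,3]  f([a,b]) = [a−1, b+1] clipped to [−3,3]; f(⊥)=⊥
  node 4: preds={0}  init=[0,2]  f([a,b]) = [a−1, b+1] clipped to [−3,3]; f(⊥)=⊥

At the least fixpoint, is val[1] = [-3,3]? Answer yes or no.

yes

Iteration log — 7 steps:
  step 1. node 0  ⊔preds=[-3,3]  new=[-3,3]  old=⊥  +wl: 
  step 2. node 1  ⊔preds=[-3,3]  new=[-3,3]  old=⊥  +wl: 
  step 3. node 2  ⊔preds=[-3,3]  new=[-3,3]  old=⊥  +wl: 
  step 4. node 3  ⊔preds=⊥  new=[-3,3]  stable
  step 5. node 4  ⊔preds=[-3,3]  new=[-3,3]  old=[0,2]  +wl: 0,1
  step 6. node 0  ⊔preds=[-3,3]  new=[-3,3]  stable
  step 7. node 1  ⊔preds=[-3,3]  new=[-3,3]  stable

Least fixpoint reached:
  node 0: [-3,3]
  node 1: [-3,3]
  node 2: [-3,3]
  node 3: [-3,3]
  node 4: [-3,3]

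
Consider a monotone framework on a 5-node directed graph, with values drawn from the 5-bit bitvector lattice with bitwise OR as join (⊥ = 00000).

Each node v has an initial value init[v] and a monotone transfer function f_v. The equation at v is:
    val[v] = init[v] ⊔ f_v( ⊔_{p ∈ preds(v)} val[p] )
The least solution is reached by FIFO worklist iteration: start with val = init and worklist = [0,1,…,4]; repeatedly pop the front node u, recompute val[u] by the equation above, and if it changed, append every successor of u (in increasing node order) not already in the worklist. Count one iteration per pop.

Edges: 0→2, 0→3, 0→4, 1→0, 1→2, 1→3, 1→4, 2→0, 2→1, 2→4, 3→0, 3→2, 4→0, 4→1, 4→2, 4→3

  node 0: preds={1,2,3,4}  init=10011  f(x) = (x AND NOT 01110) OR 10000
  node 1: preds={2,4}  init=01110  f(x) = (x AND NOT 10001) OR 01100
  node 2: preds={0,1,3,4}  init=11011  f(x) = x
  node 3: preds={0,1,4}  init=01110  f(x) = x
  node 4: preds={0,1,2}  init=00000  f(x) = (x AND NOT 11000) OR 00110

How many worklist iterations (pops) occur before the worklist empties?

Iteration log — 9 steps:
  step 1. node 0  ⊔preds=11111  new=10011  stable
  step 2. node 1  ⊔preds=11011  new=01110  stable
  step 3. node 2  ⊔preds=11111  new=11111  old=11011  +wl: 0,1
  step 4. node 3  ⊔preds=11111  new=11111  old=01110  +wl: 2
  step 5. node 4  ⊔preds=11111  new=00111  old=00000  +wl: 3
  step 6. node 0  ⊔preds=11111  new=10011  stable
  step 7. node 1  ⊔preds=11111  new=01110  stable
  step 8. node 2  ⊔preds=11111  new=11111  stable
  step 9. node 3  ⊔preds=11111  new=11111  stable

Least fixpoint reached:
  node 0: 10011
  node 1: 01110
  node 2: 11111
  node 3: 11111
  node 4: 00111

9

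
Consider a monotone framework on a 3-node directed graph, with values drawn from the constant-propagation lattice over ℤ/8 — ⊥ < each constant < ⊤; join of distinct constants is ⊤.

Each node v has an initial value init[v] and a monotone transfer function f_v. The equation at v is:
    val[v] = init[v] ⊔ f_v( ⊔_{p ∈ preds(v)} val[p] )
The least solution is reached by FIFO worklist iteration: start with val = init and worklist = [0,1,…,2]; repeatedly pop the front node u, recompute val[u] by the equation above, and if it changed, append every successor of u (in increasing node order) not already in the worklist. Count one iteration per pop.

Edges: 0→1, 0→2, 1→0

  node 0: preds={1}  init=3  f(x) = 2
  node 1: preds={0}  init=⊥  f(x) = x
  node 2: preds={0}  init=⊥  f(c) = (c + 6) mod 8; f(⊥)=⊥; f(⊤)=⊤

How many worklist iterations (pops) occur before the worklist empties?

4

Trace (4 dequeues):
  [1] u=0 | in ⊥ | out ⊤ | prev 3 | push {}
  [2] u=1 | in ⊤ | out ⊤ | prev ⊥ | push {0}
  [3] u=2 | in ⊤ | out ⊤ | prev ⊥ | push {}
  [4] u=0 | in ⊤ | out ⊤ | ==

Converged values:
  [0] ⊤
  [1] ⊤
  [2] ⊤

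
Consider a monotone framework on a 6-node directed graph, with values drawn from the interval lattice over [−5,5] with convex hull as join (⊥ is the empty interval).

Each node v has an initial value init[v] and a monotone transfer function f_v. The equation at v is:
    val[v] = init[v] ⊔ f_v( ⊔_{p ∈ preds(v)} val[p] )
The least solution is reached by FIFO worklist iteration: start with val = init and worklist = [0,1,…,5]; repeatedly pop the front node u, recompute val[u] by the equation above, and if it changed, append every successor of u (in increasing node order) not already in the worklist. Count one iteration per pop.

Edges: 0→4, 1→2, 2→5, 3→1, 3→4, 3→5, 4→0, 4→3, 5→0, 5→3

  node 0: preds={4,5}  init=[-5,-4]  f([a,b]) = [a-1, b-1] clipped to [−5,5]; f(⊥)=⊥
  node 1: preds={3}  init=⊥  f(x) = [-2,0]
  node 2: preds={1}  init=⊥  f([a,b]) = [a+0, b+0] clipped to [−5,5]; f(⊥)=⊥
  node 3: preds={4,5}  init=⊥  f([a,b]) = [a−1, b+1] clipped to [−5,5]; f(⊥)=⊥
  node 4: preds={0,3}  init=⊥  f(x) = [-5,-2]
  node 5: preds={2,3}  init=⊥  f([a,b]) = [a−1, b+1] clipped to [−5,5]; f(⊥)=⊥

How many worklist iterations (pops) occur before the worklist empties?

21

Worklist (21 pops):
  #1 pop 0: in=⊥ → [-5,-4] (no change)
  #2 pop 1: in=⊥ → [-2,0] (was ⊥); enqueue []
  #3 pop 2: in=[-2,0] → [-2,0] (was ⊥); enqueue []
  #4 pop 3: in=⊥ → ⊥ (no change)
  #5 pop 4: in=[-5,-4] → [-5,-2] (was ⊥); enqueue [0,3]
  #6 pop 5: in=[-2,0] → [-3,1] (was ⊥); enqueue []
  #7 pop 0: in=[-5,1] → [-5,0] (was [-5,-4]); enqueue [4]
  #8 pop 3: in=[-5,1] → [-5,2] (was ⊥); enqueue [1,5]
  #9 pop 4: in=[-5,2] → [-5,-2] (no change)
  #10 pop 1: in=[-5,2] → [-2,0] (no change)
  #11 pop 5: in=[-5,2] → [-5,3] (was [-3,1]); enqueue [0,3]
  #12 pop 0: in=[-5,3] → [-5,2] (was [-5,0]); enqueue [4]
  #13 pop 3: in=[-5,3] → [-5,4] (was [-5,2]); enqueue [1,5]
  #14 pop 4: in=[-5,4] → [-5,-2] (no change)
  #15 pop 1: in=[-5,4] → [-2,0] (no change)
  #16 pop 5: in=[-5,4] → [-5,5] (was [-5,3]); enqueue [0,3]
  #17 pop 0: in=[-5,5] → [-5,4] (was [-5,2]); enqueue [4]
  #18 pop 3: in=[-5,5] → [-5,5] (was [-5,4]); enqueue [1,5]
  #19 pop 4: in=[-5,5] → [-5,-2] (no change)
  #20 pop 1: in=[-5,5] → [-2,0] (no change)
  #21 pop 5: in=[-5,5] → [-5,5] (no change)

Fixpoint:
  val[0] = [-5,4]
  val[1] = [-2,0]
  val[2] = [-2,0]
  val[3] = [-5,5]
  val[4] = [-5,-2]
  val[5] = [-5,5]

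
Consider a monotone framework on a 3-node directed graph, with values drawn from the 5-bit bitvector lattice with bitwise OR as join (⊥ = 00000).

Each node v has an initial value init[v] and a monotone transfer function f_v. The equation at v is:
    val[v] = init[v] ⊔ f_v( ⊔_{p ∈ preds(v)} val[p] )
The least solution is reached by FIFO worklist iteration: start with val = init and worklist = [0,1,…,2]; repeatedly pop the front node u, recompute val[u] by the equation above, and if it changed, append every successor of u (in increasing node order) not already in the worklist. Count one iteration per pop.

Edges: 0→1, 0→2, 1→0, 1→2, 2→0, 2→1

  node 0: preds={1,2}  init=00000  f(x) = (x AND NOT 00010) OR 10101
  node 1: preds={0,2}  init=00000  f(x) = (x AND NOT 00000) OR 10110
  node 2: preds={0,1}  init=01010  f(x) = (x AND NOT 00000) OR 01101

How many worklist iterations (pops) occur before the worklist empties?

Trace (5 dequeues):
  [1] u=0 | in 01010 | out 11101 | prev 00000 | push {}
  [2] u=1 | in 11111 | out 11111 | prev 00000 | push {0}
  [3] u=2 | in 11111 | out 11111 | prev 01010 | push {1}
  [4] u=0 | in 11111 | out 11101 | ==
  [5] u=1 | in 11111 | out 11111 | ==

Converged values:
  [0] 11101
  [1] 11111
  [2] 11111

5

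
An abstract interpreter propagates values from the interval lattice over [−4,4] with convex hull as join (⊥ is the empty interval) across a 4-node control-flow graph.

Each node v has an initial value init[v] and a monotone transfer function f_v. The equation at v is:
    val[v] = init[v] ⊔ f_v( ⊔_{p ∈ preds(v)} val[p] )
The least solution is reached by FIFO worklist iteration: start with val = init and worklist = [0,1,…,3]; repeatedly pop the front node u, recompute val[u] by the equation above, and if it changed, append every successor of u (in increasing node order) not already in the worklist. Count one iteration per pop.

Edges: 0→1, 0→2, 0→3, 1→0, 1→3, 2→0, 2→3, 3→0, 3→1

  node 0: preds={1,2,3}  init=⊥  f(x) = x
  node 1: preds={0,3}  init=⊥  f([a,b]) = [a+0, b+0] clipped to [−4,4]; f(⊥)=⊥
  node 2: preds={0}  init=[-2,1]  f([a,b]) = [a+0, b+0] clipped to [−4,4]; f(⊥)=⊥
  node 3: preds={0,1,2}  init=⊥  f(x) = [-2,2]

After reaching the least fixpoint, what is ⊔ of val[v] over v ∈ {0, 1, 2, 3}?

Worklist (9 pops):
  #1 pop 0: in=[-2,1] → [-2,1] (was ⊥); enqueue []
  #2 pop 1: in=[-2,1] → [-2,1] (was ⊥); enqueue [0]
  #3 pop 2: in=[-2,1] → [-2,1] (no change)
  #4 pop 3: in=[-2,1] → [-2,2] (was ⊥); enqueue [1]
  #5 pop 0: in=[-2,2] → [-2,2] (was [-2,1]); enqueue [2,3]
  #6 pop 1: in=[-2,2] → [-2,2] (was [-2,1]); enqueue [0]
  #7 pop 2: in=[-2,2] → [-2,2] (was [-2,1]); enqueue []
  #8 pop 3: in=[-2,2] → [-2,2] (no change)
  #9 pop 0: in=[-2,2] → [-2,2] (no change)

Fixpoint:
  val[0] = [-2,2]
  val[1] = [-2,2]
  val[2] = [-2,2]
  val[3] = [-2,2]

[-2,2]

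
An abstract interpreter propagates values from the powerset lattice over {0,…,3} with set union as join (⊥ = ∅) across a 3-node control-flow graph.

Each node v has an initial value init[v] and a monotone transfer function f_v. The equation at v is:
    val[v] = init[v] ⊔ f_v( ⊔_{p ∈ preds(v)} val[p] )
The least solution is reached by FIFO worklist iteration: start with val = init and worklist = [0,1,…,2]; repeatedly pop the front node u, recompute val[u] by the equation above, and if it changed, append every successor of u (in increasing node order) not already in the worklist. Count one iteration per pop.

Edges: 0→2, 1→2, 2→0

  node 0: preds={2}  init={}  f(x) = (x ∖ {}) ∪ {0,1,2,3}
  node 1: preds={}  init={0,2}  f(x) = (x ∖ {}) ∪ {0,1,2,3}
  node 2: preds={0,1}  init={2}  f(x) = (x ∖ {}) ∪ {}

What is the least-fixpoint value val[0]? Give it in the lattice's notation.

Trace (4 dequeues):
  [1] u=0 | in {2} | out {0,1,2,3} | prev {} | push {}
  [2] u=1 | in {} | out {0,1,2,3} | prev {0,2} | push {}
  [3] u=2 | in {0,1,2,3} | out {0,1,2,3} | prev {2} | push {0}
  [4] u=0 | in {0,1,2,3} | out {0,1,2,3} | ==

Converged values:
  [0] {0,1,2,3}
  [1] {0,1,2,3}
  [2] {0,1,2,3}

{0,1,2,3}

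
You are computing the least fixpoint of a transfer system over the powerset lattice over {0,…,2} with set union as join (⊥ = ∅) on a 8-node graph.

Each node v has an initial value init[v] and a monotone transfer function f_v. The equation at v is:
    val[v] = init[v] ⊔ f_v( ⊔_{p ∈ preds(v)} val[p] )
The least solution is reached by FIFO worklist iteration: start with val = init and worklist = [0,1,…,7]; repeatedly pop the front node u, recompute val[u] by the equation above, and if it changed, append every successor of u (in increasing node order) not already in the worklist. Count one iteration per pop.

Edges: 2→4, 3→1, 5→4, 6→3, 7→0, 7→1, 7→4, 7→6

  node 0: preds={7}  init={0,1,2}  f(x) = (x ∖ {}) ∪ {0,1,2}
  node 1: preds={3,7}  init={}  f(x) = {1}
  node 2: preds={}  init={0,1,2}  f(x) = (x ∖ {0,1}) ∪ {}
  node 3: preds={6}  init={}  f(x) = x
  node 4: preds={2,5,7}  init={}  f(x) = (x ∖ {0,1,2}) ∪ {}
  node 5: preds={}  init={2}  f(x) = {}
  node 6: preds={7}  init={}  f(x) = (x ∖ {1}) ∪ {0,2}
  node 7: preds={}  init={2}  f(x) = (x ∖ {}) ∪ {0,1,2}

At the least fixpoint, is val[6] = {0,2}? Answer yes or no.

yes

Trace (13 dequeues):
  [1] u=0 | in {2} | out {0,1,2} | ==
  [2] u=1 | in {2} | out {1} | prev {} | push {}
  [3] u=2 | in {} | out {0,1,2} | ==
  [4] u=3 | in {} | out {} | ==
  [5] u=4 | in {0,1,2} | out {} | ==
  [6] u=5 | in {} | out {2} | ==
  [7] u=6 | in {2} | out {0,2} | prev {} | push {3}
  [8] u=7 | in {} | out {0,1,2} | prev {2} | push {0,1,4,6}
  [9] u=3 | in {0,2} | out {0,2} | prev {} | push {}
  [10] u=0 | in {0,1,2} | out {0,1,2} | ==
  [11] u=1 | in {0,1,2} | out {1} | ==
  [12] u=4 | in {0,1,2} | out {} | ==
  [13] u=6 | in {0,1,2} | out {0,2} | ==

Converged values:
  [0] {0,1,2}
  [1] {1}
  [2] {0,1,2}
  [3] {0,2}
  [4] {}
  [5] {2}
  [6] {0,2}
  [7] {0,1,2}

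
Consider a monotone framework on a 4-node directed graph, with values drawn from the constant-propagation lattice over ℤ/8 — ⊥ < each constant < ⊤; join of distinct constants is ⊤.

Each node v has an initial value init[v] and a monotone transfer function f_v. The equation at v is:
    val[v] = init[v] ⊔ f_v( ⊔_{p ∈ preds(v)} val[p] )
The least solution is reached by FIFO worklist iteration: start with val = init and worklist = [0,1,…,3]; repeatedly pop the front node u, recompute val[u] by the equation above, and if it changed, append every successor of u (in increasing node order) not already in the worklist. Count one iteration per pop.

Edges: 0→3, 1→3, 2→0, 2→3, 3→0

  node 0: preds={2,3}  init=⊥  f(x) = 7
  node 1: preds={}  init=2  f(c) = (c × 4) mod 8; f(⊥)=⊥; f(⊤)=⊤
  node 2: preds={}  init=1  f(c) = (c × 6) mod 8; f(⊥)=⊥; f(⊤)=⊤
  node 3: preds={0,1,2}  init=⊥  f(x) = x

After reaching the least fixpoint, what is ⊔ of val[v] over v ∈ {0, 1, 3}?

Iteration log — 5 steps:
  step 1. node 0  ⊔preds=1  new=7  old=⊥  +wl: 
  step 2. node 1  ⊔preds=⊥  new=2  stable
  step 3. node 2  ⊔preds=⊥  new=1  stable
  step 4. node 3  ⊔preds=⊤  new=⊤  old=⊥  +wl: 0
  step 5. node 0  ⊔preds=⊤  new=7  stable

Least fixpoint reached:
  node 0: 7
  node 1: 2
  node 2: 1
  node 3: ⊤

⊤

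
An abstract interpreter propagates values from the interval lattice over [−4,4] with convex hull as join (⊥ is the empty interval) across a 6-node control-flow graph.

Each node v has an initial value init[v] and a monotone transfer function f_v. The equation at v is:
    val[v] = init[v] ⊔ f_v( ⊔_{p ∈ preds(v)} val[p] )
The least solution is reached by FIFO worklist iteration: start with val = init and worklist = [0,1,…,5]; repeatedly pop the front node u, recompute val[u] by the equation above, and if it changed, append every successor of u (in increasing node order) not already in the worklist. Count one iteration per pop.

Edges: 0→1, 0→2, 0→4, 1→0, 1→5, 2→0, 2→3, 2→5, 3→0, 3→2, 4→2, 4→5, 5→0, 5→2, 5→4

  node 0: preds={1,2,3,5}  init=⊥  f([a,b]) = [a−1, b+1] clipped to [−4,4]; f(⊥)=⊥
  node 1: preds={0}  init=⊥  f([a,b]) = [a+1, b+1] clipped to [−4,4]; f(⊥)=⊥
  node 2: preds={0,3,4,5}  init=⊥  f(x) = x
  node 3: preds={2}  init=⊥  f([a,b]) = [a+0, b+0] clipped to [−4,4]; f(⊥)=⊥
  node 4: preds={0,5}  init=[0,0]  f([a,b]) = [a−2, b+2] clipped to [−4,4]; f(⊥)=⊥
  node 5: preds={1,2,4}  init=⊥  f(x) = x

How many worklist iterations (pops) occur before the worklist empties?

Trace (27 dequeues):
  [1] u=0 | in ⊥ | out ⊥ | ==
  [2] u=1 | in ⊥ | out ⊥ | ==
  [3] u=2 | in [0,0] | out [0,0] | prev ⊥ | push {0}
  [4] u=3 | in [0,0] | out [0,0] | prev ⊥ | push {2}
  [5] u=4 | in ⊥ | out [0,0] | ==
  [6] u=5 | in [0,0] | out [0,0] | prev ⊥ | push {4}
  [7] u=0 | in [0,0] | out [-1,1] | prev ⊥ | push {1}
  [8] u=2 | in [-1,1] | out [-1,1] | prev [0,0] | push {0,3,5}
  [9] u=4 | in [-1,1] | out [-3,3] | prev [0,0] | push {2}
  [10] u=1 | in [-1,1] | out [0,2] | prev ⊥ | push {}
  [11] u=0 | in [-1,2] | out [-2,3] | prev [-1,1] | push {1,4}
  [12] u=3 | in [-1,1] | out [-1,1] | prev [0,0] | push {0}
  [13] u=5 | in [-3,3] | out [-3,3] | prev [0,0] | push {}
  [14] u=2 | in [-3,3] | out [-3,3] | prev [-1,1] | push {3,5}
  [15] u=1 | in [-2,3] | out [-1,4] | prev [0,2] | push {}
  [16] u=4 | in [-3,3] | out [-4,4] | prev [-3,3] | push {2}
  [17] u=0 | in [-3,4] | out [-4,4] | prev [-2,3] | push {1,4}
  [18] u=3 | in [-3,3] | out [-3,3] | prev [-1,1] | push {0}
  [19] u=5 | in [-4,4] | out [-4,4] | prev [-3,3] | push {}
  [20] u=2 | in [-4,4] | out [-4,4] | prev [-3,3] | push {3,5}
  [21] u=1 | in [-4,4] | out [-3,4] | prev [-1,4] | push {}
  [22] u=4 | in [-4,4] | out [-4,4] | ==
  [23] u=0 | in [-4,4] | out [-4,4] | ==
  [24] u=3 | in [-4,4] | out [-4,4] | prev [-3,3] | push {0,2}
  [25] u=5 | in [-4,4] | out [-4,4] | ==
  [26] u=0 | in [-4,4] | out [-4,4] | ==
  [27] u=2 | in [-4,4] | out [-4,4] | ==

Converged values:
  [0] [-4,4]
  [1] [-3,4]
  [2] [-4,4]
  [3] [-4,4]
  [4] [-4,4]
  [5] [-4,4]

27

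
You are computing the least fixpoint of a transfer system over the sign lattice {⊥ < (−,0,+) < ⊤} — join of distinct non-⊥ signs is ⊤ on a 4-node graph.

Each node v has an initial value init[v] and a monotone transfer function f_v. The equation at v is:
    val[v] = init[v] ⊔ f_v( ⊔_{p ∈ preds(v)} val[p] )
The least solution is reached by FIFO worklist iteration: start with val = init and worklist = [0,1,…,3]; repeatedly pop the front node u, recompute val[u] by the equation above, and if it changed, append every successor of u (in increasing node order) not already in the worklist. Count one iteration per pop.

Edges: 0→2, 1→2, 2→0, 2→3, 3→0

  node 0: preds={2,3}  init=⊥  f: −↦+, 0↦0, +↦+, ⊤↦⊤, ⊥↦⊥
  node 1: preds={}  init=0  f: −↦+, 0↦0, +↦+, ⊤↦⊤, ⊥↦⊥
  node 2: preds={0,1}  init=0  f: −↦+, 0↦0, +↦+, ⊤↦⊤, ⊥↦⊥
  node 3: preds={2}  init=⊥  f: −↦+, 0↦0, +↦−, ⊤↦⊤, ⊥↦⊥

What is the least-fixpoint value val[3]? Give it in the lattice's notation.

Iteration log — 5 steps:
  step 1. node 0  ⊔preds=0  new=0  old=⊥  +wl: 
  step 2. node 1  ⊔preds=⊥  new=0  stable
  step 3. node 2  ⊔preds=0  new=0  stable
  step 4. node 3  ⊔preds=0  new=0  old=⊥  +wl: 0
  step 5. node 0  ⊔preds=0  new=0  stable

Least fixpoint reached:
  node 0: 0
  node 1: 0
  node 2: 0
  node 3: 0

0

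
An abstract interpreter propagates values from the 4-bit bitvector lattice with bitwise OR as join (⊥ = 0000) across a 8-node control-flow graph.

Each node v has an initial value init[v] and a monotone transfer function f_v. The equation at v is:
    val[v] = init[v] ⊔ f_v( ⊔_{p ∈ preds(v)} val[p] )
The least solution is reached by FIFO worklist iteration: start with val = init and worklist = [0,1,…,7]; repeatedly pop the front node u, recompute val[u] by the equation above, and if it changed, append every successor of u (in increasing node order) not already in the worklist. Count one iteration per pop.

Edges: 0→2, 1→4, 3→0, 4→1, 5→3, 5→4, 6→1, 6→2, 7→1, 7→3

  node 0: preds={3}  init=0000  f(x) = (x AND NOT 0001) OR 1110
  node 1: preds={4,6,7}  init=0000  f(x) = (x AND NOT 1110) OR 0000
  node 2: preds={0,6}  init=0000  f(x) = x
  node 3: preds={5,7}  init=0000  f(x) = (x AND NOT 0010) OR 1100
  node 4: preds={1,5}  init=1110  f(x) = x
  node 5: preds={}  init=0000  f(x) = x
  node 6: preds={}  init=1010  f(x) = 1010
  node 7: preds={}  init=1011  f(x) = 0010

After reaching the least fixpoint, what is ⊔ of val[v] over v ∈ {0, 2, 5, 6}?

Worklist (10 pops):
  #1 pop 0: in=0000 → 1110 (was 0000); enqueue []
  #2 pop 1: in=1111 → 0001 (was 0000); enqueue []
  #3 pop 2: in=1110 → 1110 (was 0000); enqueue []
  #4 pop 3: in=1011 → 1101 (was 0000); enqueue [0]
  #5 pop 4: in=0001 → 1111 (was 1110); enqueue [1]
  #6 pop 5: in=0000 → 0000 (no change)
  #7 pop 6: in=0000 → 1010 (no change)
  #8 pop 7: in=0000 → 1011 (no change)
  #9 pop 0: in=1101 → 1110 (no change)
  #10 pop 1: in=1111 → 0001 (no change)

Fixpoint:
  val[0] = 1110
  val[1] = 0001
  val[2] = 1110
  val[3] = 1101
  val[4] = 1111
  val[5] = 0000
  val[6] = 1010
  val[7] = 1011

1110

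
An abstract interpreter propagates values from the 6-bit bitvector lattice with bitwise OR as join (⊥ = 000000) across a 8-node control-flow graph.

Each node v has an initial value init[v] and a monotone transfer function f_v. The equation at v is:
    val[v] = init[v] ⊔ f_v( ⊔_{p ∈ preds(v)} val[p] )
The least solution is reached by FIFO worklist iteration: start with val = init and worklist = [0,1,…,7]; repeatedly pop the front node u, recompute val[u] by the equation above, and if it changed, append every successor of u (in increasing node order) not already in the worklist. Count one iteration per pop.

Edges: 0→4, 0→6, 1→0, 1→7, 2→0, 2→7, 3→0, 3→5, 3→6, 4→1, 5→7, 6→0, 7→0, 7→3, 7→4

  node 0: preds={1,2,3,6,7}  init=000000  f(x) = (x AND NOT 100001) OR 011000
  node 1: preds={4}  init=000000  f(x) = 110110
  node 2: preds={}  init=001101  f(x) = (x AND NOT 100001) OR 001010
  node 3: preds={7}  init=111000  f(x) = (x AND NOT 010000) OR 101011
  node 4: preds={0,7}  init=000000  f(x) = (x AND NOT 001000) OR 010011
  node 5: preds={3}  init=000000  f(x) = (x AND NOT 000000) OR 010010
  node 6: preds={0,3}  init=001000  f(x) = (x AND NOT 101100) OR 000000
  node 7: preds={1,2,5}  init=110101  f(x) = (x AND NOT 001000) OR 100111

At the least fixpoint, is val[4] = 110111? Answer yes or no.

yes

Iteration log — 13 steps:
  step 1. node 0  ⊔preds=111101  new=011100  old=000000  +wl: 
  step 2. node 1  ⊔preds=000000  new=110110  old=000000  +wl: 0
  step 3. node 2  ⊔preds=000000  new=001111  old=001101  +wl: 
  step 4. node 3  ⊔preds=110101  new=111111  old=111000  +wl: 
  step 5. node 4  ⊔preds=111101  new=110111  old=000000  +wl: 1
  step 6. node 5  ⊔preds=111111  new=111111  old=000000  +wl: 
  step 7. node 6  ⊔preds=111111  new=011011  old=001000  +wl: 
  step 8. node 7  ⊔preds=111111  new=110111  old=110101  +wl: 3,4
  step 9. node 0  ⊔preds=111111  new=011110  old=011100  +wl: 6
  step 10. node 1  ⊔preds=110111  new=110110  stable
  step 11. node 3  ⊔preds=110111  new=111111  stable
  step 12. node 4  ⊔preds=111111  new=110111  stable
  step 13. node 6  ⊔preds=111111  new=011011  stable

Least fixpoint reached:
  node 0: 011110
  node 1: 110110
  node 2: 001111
  node 3: 111111
  node 4: 110111
  node 5: 111111
  node 6: 011011
  node 7: 110111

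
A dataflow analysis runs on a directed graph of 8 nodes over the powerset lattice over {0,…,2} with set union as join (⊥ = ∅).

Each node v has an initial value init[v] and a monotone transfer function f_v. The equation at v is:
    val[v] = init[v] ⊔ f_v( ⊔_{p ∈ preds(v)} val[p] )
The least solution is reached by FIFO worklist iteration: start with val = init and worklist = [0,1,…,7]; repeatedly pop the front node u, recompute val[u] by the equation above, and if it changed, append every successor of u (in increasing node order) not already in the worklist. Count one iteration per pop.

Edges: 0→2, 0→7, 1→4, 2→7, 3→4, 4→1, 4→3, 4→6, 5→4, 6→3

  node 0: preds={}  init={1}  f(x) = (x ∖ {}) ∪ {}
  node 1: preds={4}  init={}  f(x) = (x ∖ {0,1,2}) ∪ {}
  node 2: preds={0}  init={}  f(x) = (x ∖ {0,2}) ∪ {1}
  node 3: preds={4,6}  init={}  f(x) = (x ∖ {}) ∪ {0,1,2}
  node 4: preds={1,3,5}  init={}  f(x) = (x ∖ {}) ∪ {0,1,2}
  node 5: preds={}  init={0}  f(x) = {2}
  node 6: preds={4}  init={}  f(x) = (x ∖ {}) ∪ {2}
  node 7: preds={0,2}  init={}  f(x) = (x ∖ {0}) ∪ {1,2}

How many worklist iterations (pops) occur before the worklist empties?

11

Worklist (11 pops):
  #1 pop 0: in={} → {1} (no change)
  #2 pop 1: in={} → {} (no change)
  #3 pop 2: in={1} → {1} (was {}); enqueue []
  #4 pop 3: in={} → {0,1,2} (was {}); enqueue []
  #5 pop 4: in={0,1,2} → {0,1,2} (was {}); enqueue [1,3]
  #6 pop 5: in={} → {0,2} (was {0}); enqueue [4]
  #7 pop 6: in={0,1,2} → {0,1,2} (was {}); enqueue []
  #8 pop 7: in={1} → {1,2} (was {}); enqueue []
  #9 pop 1: in={0,1,2} → {} (no change)
  #10 pop 3: in={0,1,2} → {0,1,2} (no change)
  #11 pop 4: in={0,1,2} → {0,1,2} (no change)

Fixpoint:
  val[0] = {1}
  val[1] = {}
  val[2] = {1}
  val[3] = {0,1,2}
  val[4] = {0,1,2}
  val[5] = {0,2}
  val[6] = {0,1,2}
  val[7] = {1,2}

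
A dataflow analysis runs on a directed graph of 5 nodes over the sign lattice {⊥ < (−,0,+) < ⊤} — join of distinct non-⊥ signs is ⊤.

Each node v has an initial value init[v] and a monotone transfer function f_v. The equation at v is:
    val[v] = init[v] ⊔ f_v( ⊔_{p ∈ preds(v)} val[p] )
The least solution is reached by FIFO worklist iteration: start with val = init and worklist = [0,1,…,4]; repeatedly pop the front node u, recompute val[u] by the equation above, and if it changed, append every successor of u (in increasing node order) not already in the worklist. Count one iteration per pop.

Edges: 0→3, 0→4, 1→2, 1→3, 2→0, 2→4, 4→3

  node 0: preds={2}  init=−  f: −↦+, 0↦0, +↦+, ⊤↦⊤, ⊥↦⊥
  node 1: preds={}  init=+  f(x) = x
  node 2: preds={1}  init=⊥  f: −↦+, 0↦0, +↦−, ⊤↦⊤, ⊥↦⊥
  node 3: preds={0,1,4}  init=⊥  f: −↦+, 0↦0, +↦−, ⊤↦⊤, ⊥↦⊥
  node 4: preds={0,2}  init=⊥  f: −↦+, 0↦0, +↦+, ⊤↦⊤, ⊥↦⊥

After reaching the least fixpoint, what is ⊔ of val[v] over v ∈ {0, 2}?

Iteration log — 9 steps:
  step 1. node 0  ⊔preds=⊥  new=−  stable
  step 2. node 1  ⊔preds=⊥  new=+  stable
  step 3. node 2  ⊔preds=+  new=−  old=⊥  +wl: 0
  step 4. node 3  ⊔preds=⊤  new=⊤  old=⊥  +wl: 
  step 5. node 4  ⊔preds=−  new=+  old=⊥  +wl: 3
  step 6. node 0  ⊔preds=−  new=⊤  old=−  +wl: 4
  step 7. node 3  ⊔preds=⊤  new=⊤  stable
  step 8. node 4  ⊔preds=⊤  new=⊤  old=+  +wl: 3
  step 9. node 3  ⊔preds=⊤  new=⊤  stable

Least fixpoint reached:
  node 0: ⊤
  node 1: +
  node 2: −
  node 3: ⊤
  node 4: ⊤

⊤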